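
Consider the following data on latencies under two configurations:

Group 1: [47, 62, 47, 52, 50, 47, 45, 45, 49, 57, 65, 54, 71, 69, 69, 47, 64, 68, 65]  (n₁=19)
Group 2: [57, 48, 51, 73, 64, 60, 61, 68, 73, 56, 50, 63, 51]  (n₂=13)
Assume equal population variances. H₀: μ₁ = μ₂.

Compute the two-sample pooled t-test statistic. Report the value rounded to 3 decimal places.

test statistic = -0.957

x̄₁=56.474, s₁=9.536, n₁=19
x̄₂=59.615, s₂=8.451, n₂=13
s_p² = [18·9.536² + 12·8.451²]/30 = 83.1271
SE = √(s_p²·(1/19+1/13)) = 3.2817
t = (56.474−59.615)/3.2817 = -0.9573
df = 30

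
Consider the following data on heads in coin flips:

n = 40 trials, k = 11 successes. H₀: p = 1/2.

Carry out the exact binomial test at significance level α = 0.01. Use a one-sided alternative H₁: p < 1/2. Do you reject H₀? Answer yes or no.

reject H₀: yes

Exact binomial: n=40, k=11, p₀=1/2=0.5000
P(X≤11) from Σ C(n,i)·p₀^i·(1−p₀)^(n−i)
p-value (one-sided, H₁ less) = 0.00321
At α=0.01: p < α → reject H₀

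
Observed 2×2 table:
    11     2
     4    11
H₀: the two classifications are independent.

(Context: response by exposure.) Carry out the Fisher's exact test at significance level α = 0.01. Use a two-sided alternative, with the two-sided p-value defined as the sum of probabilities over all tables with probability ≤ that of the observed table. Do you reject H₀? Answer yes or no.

reject H₀: yes

Margins: r₁=13, r₂=15, c₁=15, c₂=13, n=28
p_obs = C(13,11)·C(15,4)/C(28,15); sum pmf over tables with pmf ≤ p_obs
p-value (two-sided) = 0.00323
At α=0.01: p < α → reject H₀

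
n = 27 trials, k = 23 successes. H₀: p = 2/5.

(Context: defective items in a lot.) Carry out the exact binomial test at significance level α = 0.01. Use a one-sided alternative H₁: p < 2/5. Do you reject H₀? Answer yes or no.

Exact binomial: n=27, k=23, p₀=2/5=0.4000
P(X≤23) from Σ C(n,i)·p₀^i·(1−p₀)^(n−i)
p-value (one-sided, H₁ less) = 1.00000
At α=0.01: p ≥ α → fail to reject H₀

reject H₀: no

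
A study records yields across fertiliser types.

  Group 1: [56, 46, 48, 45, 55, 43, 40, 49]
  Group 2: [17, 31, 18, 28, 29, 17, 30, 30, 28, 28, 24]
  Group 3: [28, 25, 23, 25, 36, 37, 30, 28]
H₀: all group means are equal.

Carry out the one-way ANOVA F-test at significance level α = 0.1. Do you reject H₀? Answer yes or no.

Group means [47.75, 25.45, 29.00], grand mean 33.111
SSB = Σnᵢ(x̄ᵢ−x̄)² = 2494.439; SSW = ΣΣ(x−x̄ᵢ)² = 704.227
MSB = 2494.439/2 = 1247.2197; MSW = 704.227/24 = 29.3428
F = MSB/MSW = 42.5051
df = (2, 24)
p-value (upper-tail) = 0.00000
At α=0.1: p < α → reject H₀

reject H₀: yes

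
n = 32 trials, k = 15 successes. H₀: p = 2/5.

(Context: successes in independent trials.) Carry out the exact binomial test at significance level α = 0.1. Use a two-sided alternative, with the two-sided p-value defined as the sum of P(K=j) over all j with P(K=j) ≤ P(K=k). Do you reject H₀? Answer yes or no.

Exact binomial: n=32, k=15, p₀=2/5=0.4000
P(X=j) = C(n,j)·p₀^j·(1−p₀)^(n−j); p = Σ P(X=j) over j with P(X=j) ≤ P(X=15)
p-value (two-sided) = 0.47221
At α=0.1: p ≥ α → fail to reject H₀

reject H₀: no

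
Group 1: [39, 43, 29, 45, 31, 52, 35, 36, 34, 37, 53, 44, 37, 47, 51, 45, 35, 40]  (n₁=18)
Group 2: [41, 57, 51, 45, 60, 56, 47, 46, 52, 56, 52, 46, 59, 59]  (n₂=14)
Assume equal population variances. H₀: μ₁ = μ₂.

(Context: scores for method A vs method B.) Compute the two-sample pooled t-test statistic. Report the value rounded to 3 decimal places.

test statistic = -4.673

x̄₁=40.722, s₁=7.160, n₁=18
x̄₂=51.929, s₂=6.120, n₂=14
s_p² = [17·7.160² + 13·6.120²]/30 = 45.2847
SE = √(s_p²·(1/18+1/14)) = 2.3980
t = (40.722−51.929)/2.3980 = -4.6732
df = 30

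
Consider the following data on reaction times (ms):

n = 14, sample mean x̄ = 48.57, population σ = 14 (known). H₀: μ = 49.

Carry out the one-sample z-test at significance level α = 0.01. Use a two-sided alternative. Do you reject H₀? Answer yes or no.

SE = σ/√n = 14/√14 = 3.7417
z = (x̄−μ₀)/SE = (48.57−49)/3.7417 = -0.1149
p-value (two-sided) = 0.90851
At α=0.01: p ≥ α → fail to reject H₀

reject H₀: no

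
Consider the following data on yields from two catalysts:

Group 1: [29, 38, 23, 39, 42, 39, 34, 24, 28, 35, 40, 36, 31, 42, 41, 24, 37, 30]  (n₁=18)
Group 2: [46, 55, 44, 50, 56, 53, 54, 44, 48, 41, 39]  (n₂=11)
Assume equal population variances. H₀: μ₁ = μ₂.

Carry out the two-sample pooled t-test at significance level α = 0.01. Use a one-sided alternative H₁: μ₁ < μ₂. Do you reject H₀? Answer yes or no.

reject H₀: yes

x̄₁=34.000, s₁=6.417, n₁=18
x̄₂=48.182, s₂=5.862, n₂=11
s_p² = [17·6.417² + 10·5.862²]/27 = 38.6532
SE = √(s_p²·(1/18+1/11)) = 2.3794
t = (34.000−48.182)/2.3794 = -5.9604
df = 27
p-value (one-sided, H₁ less) = 0.00000
At α=0.01: p < α → reject H₀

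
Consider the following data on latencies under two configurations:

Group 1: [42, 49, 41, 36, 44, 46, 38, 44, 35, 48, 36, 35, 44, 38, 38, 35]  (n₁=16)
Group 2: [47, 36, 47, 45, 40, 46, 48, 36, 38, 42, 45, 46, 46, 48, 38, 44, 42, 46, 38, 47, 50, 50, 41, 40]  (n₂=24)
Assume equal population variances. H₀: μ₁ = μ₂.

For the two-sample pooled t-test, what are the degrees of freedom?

df = n₁ + n₂ − 2 = 16 + 24 − 2 = 38

degrees of freedom = 38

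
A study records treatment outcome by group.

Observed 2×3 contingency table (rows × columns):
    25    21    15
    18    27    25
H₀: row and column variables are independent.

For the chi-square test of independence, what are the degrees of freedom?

degrees of freedom = 2

df = (r−1)(c−1) = (2−1)·(3−1) = 2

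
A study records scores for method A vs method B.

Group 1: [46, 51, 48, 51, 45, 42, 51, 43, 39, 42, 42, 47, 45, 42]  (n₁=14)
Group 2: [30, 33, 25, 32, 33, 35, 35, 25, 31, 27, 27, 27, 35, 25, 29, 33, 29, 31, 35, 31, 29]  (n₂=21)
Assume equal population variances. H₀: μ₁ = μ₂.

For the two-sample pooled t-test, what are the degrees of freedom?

degrees of freedom = 33

df = n₁ + n₂ − 2 = 14 + 21 − 2 = 33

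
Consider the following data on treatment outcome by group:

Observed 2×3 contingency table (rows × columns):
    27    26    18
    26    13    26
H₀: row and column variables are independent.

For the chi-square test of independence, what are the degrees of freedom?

degrees of freedom = 2

df = (r−1)(c−1) = (2−1)·(3−1) = 2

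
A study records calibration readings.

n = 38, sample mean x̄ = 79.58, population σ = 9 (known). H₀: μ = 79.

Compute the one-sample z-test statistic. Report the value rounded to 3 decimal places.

test statistic = 0.397

SE = σ/√n = 9/√38 = 1.4600
z = (x̄−μ₀)/SE = (79.58−79)/1.4600 = 0.3973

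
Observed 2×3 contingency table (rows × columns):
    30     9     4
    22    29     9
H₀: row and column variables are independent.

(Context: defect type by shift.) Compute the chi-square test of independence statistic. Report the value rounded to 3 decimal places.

test statistic = 11.179

Row totals [43, 60], col totals [52, 38, 13], n=103
χ² = (30−21.71)²/21.71 + (9−15.86)²/15.86 + (4−5.43)²/5.43 + (22−30.29)²/30.29 + (29−22.14)²/22.14 + (9−7.57)²/7.57 = 11.1789
df = 2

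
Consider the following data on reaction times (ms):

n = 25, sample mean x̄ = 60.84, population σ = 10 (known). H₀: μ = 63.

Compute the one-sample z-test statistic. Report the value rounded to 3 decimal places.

test statistic = -1.080

SE = σ/√n = 10/√25 = 2.0000
z = (x̄−μ₀)/SE = (60.84−63)/2.0000 = -1.0800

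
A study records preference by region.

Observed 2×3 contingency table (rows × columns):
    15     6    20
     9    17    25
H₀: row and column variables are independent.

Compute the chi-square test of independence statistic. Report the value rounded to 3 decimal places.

test statistic = 6.304

Row totals [41, 51], col totals [24, 23, 45], n=92
χ² = (15−10.70)²/10.70 + (6−10.25)²/10.25 + (20−20.05)²/20.05 + (9−13.30)²/13.30 + (17−12.75)²/12.75 + (25−24.95)²/24.95 = 6.3039
df = 2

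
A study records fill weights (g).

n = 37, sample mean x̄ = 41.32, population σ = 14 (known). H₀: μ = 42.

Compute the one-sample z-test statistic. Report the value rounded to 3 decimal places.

test statistic = -0.295

SE = σ/√n = 14/√37 = 2.3016
z = (x̄−μ₀)/SE = (41.32−42)/2.3016 = -0.2954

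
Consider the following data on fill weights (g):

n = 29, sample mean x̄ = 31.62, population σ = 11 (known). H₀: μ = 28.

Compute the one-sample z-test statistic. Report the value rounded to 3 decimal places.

SE = σ/√n = 11/√29 = 2.0426
z = (x̄−μ₀)/SE = (31.62−28)/2.0426 = 1.7722

test statistic = 1.772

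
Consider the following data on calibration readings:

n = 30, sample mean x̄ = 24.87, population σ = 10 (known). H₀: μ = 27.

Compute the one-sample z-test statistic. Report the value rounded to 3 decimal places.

test statistic = -1.167

SE = σ/√n = 10/√30 = 1.8257
z = (x̄−μ₀)/SE = (24.87−27)/1.8257 = -1.1666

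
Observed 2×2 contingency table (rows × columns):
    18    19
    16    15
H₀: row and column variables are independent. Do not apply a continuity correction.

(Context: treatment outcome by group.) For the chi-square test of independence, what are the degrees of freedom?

df = (r−1)(c−1) = (2−1)·(2−1) = 1

degrees of freedom = 1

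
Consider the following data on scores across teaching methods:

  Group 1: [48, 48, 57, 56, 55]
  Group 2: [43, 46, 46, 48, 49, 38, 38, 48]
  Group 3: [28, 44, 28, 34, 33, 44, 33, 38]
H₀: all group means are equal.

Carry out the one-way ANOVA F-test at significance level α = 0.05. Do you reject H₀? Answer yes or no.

reject H₀: yes

Group means [52.80, 44.50, 35.25], grand mean 42.952
SSB = Σnᵢ(x̄ᵢ−x̄)² = 978.652; SSW = ΣΣ(x−x̄ᵢ)² = 492.300
MSB = 978.652/2 = 489.3262; MSW = 492.300/18 = 27.3500
F = MSB/MSW = 17.8913
df = (2, 18)
p-value (upper-tail) = 0.00005
At α=0.05: p < α → reject H₀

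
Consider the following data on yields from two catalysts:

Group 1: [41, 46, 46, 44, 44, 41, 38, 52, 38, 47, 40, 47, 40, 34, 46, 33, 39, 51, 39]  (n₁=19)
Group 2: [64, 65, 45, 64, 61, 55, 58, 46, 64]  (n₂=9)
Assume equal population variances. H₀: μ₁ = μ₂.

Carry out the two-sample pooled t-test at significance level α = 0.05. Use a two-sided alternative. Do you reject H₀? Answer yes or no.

x̄₁=42.421, s₁=5.210, n₁=19
x̄₂=58.000, s₂=7.810, n₂=9
s_p² = [18·5.210² + 8·7.810²]/26 = 37.5628
SE = √(s_p²·(1/19+1/9)) = 2.4800
t = (42.421−58.000)/2.4800 = -6.2817
df = 26
p-value (two-sided) = 0.00000
At α=0.05: p < α → reject H₀

reject H₀: yes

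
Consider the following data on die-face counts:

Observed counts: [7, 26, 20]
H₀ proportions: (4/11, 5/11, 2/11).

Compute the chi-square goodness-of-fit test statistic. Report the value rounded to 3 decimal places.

n = 53; E_i = n·p_i = [19.27, 24.09, 9.64]
χ² = (7−19.27)²/19.27 + (26−24.09)²/24.09 + (20−9.64)²/9.64 = 19.1123
df = 2

test statistic = 19.112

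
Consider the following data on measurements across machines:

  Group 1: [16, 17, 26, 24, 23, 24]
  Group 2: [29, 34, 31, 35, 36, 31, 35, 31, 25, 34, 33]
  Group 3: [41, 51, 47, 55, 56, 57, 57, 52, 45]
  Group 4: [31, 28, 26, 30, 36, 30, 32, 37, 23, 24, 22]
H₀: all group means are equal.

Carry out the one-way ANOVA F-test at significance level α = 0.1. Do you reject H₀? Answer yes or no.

reject H₀: yes

Group means [21.67, 32.18, 51.22, 29.00], grand mean 34.162
SSB = Σnᵢ(x̄ᵢ−x̄)² = 3892.502; SSW = ΣΣ(x−x̄ᵢ)² = 702.525
MSB = 3892.502/3 = 1297.5006; MSW = 702.525/33 = 21.2886
F = MSB/MSW = 60.9480
df = (3, 33)
p-value (upper-tail) = 0.00000
At α=0.1: p < α → reject H₀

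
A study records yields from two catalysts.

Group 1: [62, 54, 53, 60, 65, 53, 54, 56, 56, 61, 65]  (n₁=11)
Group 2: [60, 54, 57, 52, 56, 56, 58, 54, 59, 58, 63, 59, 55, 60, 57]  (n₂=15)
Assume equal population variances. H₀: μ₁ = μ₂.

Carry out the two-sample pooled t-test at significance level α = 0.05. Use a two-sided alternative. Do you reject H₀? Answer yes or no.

reject H₀: no

x̄₁=58.091, s₁=4.657, n₁=11
x̄₂=57.200, s₂=2.833, n₂=15
s_p² = [10·4.657² + 14·2.833²]/24 = 13.7212
SE = √(s_p²·(1/11+1/15)) = 1.4704
t = (58.091−57.200)/1.4704 = 0.6059
df = 24
p-value (two-sided) = 0.55028
At α=0.05: p ≥ α → fail to reject H₀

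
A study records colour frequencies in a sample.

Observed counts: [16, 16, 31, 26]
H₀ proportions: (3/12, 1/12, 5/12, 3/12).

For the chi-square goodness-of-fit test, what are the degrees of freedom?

df = k − 1 = 4 − 1 = 3

degrees of freedom = 3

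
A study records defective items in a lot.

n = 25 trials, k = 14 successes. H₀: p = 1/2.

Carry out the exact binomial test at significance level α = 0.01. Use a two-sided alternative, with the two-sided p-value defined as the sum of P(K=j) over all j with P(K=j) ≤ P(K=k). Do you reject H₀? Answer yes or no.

Exact binomial: n=25, k=14, p₀=1/2=0.5000
P(X=j) = C(n,j)·p₀^j·(1−p₀)^(n−j); p = Σ P(X=j) over j with P(X=j) ≤ P(X=14)
p-value (two-sided) = 0.69004
At α=0.01: p ≥ α → fail to reject H₀

reject H₀: no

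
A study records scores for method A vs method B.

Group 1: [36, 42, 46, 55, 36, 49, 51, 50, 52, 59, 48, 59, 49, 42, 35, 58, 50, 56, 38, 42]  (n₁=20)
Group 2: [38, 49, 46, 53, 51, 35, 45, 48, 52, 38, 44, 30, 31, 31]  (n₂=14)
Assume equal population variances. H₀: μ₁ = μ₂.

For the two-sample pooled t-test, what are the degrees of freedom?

degrees of freedom = 32

df = n₁ + n₂ − 2 = 20 + 14 − 2 = 32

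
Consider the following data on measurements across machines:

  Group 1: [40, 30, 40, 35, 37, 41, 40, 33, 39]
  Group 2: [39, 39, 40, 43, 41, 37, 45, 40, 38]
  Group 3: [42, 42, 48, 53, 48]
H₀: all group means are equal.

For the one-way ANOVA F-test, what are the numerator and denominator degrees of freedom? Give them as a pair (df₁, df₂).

degrees of freedom = [2, 20]

k = 3 groups, N = 23 total
df = (k−1, N−k) = (3−1, 23−3) = (2, 20)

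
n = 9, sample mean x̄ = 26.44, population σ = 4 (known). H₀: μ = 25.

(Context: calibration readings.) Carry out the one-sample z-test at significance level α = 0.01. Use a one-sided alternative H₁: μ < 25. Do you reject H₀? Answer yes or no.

SE = σ/√n = 4/√9 = 1.3333
z = (x̄−μ₀)/SE = (26.44−25)/1.3333 = 1.0800
p-value (one-sided, H₁ less) = 0.85993
At α=0.01: p ≥ α → fail to reject H₀

reject H₀: no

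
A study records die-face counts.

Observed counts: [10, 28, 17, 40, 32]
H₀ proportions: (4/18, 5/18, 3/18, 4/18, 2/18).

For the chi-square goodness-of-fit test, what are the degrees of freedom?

degrees of freedom = 4

df = k − 1 = 5 − 1 = 4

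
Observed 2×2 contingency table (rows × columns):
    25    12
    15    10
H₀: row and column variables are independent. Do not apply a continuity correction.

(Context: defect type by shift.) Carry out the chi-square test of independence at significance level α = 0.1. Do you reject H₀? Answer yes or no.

reject H₀: no

Row totals [37, 25], col totals [40, 22], n=62
χ² = (25−23.87)²/23.87 + (12−13.13)²/13.13 + (15−16.13)²/16.13 + (10−8.87)²/8.87 = 0.3732
df = 1
p-value (upper-tail) = 0.54126
At α=0.1: p ≥ α → fail to reject H₀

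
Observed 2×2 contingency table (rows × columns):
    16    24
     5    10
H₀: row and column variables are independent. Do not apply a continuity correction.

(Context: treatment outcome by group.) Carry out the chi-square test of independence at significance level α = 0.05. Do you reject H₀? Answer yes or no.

reject H₀: no

Row totals [40, 15], col totals [21, 34], n=55
χ² = (16−15.27)²/15.27 + (24−24.73)²/24.73 + (5−5.73)²/5.73 + (10−9.27)²/9.27 = 0.2054
df = 1
p-value (upper-tail) = 0.65038
At α=0.05: p ≥ α → fail to reject H₀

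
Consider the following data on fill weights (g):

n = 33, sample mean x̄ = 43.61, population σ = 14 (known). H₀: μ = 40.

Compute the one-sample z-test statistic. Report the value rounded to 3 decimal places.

test statistic = 1.481

SE = σ/√n = 14/√33 = 2.4371
z = (x̄−μ₀)/SE = (43.61−40)/2.4371 = 1.4813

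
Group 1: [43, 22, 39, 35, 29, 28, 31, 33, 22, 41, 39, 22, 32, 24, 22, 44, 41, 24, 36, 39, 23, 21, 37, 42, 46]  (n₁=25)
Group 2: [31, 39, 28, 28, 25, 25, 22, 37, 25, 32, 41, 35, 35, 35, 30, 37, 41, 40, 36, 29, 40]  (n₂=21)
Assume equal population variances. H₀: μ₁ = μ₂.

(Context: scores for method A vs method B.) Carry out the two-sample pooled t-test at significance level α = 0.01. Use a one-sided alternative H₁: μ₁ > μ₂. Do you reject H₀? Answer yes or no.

reject H₀: no

x̄₁=32.600, s₁=8.337, n₁=25
x̄₂=32.905, s₂=5.949, n₂=21
s_p² = [24·8.337² + 20·5.949²]/44 = 53.9957
SE = √(s_p²·(1/25+1/21)) = 2.1751
t = (32.600−32.905)/2.1751 = -0.1401
df = 44
p-value (one-sided, H₁ greater) = 0.55540
At α=0.01: p ≥ α → fail to reject H₀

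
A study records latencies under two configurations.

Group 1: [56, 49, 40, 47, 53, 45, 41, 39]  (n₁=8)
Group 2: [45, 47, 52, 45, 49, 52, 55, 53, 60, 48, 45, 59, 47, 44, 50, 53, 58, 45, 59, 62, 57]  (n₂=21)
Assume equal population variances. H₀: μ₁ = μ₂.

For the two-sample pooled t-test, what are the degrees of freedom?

df = n₁ + n₂ − 2 = 8 + 21 − 2 = 27

degrees of freedom = 27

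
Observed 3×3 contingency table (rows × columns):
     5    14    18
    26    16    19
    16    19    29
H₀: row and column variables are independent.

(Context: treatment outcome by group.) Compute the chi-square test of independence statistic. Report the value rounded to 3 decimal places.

test statistic = 10.625

Row totals [37, 61, 64], col totals [47, 49, 66], n=162
χ² = (5−10.73)²/10.73 + (14−11.19)²/11.19 + (18−15.07)²/15.07 + (26−17.70)²/17.70 + (16−18.45)²/18.45 + (19−24.85)²/24.85 + (16−18.57)²/18.57 + (19−19.36)²/19.36 + (29−26.07)²/26.07 = 10.6248
df = 4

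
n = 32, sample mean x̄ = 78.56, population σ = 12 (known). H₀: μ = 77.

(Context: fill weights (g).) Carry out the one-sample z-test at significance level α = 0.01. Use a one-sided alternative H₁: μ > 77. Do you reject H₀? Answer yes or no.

reject H₀: no

SE = σ/√n = 12/√32 = 2.1213
z = (x̄−μ₀)/SE = (78.56−77)/2.1213 = 0.7354
p-value (one-sided, H₁ greater) = 0.23105
At α=0.01: p ≥ α → fail to reject H₀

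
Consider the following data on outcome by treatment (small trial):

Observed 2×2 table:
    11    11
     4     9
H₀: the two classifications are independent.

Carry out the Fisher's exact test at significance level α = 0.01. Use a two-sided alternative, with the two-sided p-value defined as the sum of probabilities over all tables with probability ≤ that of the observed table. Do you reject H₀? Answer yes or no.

reject H₀: no

Margins: r₁=22, r₂=13, c₁=15, c₂=20, n=35
p_obs = C(22,11)·C(13,4)/C(35,15); sum pmf over tables with pmf ≤ p_obs
p-value (two-sided) = 0.31202
At α=0.01: p ≥ α → fail to reject H₀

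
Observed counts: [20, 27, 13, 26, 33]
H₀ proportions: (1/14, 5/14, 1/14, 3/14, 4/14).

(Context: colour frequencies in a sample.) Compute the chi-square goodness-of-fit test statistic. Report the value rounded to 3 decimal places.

n = 119; E_i = n·p_i = [8.50, 42.50, 8.50, 25.50, 34.00]
χ² = (20−8.50)²/8.50 + (27−42.50)²/42.50 + (13−8.50)²/8.50 + (26−25.50)²/25.50 + (33−34.00)²/34.00 = 23.6333
df = 4

test statistic = 23.633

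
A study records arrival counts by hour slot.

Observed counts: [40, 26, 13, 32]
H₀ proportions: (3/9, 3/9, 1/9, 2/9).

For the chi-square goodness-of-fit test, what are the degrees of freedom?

df = k − 1 = 4 − 1 = 3

degrees of freedom = 3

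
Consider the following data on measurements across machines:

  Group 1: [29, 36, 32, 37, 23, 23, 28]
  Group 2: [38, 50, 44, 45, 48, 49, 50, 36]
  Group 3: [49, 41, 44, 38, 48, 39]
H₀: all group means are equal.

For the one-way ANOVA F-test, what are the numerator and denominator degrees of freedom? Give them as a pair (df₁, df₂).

degrees of freedom = [2, 18]

k = 3 groups, N = 21 total
df = (k−1, N−k) = (3−1, 21−3) = (2, 18)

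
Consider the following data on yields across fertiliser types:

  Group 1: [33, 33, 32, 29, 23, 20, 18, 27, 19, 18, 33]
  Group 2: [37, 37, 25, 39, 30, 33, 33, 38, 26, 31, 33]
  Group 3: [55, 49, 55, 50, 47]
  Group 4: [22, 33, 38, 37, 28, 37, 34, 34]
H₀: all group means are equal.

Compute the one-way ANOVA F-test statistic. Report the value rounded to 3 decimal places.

test statistic = 25.570

Group means [25.91, 32.91, 51.20, 32.88], grand mean 33.314
SSB = Σnᵢ(x̄ᵢ−x̄)² = 2206.050; SSW = ΣΣ(x−x̄ᵢ)² = 891.493
MSB = 2206.050/3 = 735.3499; MSW = 891.493/31 = 28.7578
F = MSB/MSW = 25.5704
df = (3, 31)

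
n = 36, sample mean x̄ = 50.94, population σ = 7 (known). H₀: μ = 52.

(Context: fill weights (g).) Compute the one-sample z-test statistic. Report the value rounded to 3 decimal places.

test statistic = -0.909

SE = σ/√n = 7/√36 = 1.1667
z = (x̄−μ₀)/SE = (50.94−52)/1.1667 = -0.9086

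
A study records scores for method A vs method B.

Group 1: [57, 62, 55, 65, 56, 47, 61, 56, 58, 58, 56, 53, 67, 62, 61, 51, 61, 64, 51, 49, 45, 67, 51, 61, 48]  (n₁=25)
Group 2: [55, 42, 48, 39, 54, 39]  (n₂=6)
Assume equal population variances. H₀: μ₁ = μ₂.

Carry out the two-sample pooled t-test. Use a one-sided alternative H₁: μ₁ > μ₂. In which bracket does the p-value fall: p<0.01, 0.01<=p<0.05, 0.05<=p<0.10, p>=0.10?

x̄₁=56.880, s₁=6.287, n₁=25
x̄₂=46.167, s₂=7.250, n₂=6
s_p² = [24·6.287² + 5·7.250²]/29 = 41.7749
SE = √(s_p²·(1/25+1/6)) = 2.9383
t = (56.880−46.167)/2.9383 = 3.6461
df = 29
p-value (one-sided, H₁ greater) = 0.00052
→ bracket: p<0.01

p-value bracket: p<0.01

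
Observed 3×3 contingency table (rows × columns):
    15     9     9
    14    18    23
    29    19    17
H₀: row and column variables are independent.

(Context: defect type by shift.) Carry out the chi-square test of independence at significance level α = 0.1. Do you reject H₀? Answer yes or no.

reject H₀: no

Row totals [33, 55, 65], col totals [58, 46, 49], n=153
χ² = (15−12.51)²/12.51 + (9−9.92)²/9.92 + (9−10.57)²/10.57 + (14−20.85)²/20.85 + (18−16.54)²/16.54 + (23−17.61)²/17.61 + (29−24.64)²/24.64 + (19−19.54)²/19.54 + (17−20.82)²/20.82 = 6.3269
df = 4
p-value (upper-tail) = 0.17603
At α=0.1: p ≥ α → fail to reject H₀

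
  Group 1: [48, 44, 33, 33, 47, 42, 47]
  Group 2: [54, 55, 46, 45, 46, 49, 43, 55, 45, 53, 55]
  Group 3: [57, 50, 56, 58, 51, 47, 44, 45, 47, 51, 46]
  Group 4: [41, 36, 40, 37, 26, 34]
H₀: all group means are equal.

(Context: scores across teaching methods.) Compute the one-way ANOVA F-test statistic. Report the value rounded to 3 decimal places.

Group means [42.00, 49.64, 50.18, 35.67], grand mean 45.886
SSB = Σnᵢ(x̄ᵢ−x̄)² = 1090.028; SSW = ΣΣ(x−x̄ᵢ)² = 873.515
MSB = 1090.028/3 = 363.3426; MSW = 873.515/31 = 28.1779
F = MSB/MSW = 12.8946
df = (3, 31)

test statistic = 12.895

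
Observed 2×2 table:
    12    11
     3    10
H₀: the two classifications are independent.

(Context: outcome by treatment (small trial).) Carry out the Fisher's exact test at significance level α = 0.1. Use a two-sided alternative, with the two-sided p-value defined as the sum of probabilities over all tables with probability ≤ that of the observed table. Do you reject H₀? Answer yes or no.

reject H₀: no

Margins: r₁=23, r₂=13, c₁=15, c₂=21, n=36
p_obs = C(23,12)·C(13,3)/C(36,15); sum pmf over tables with pmf ≤ p_obs
p-value (two-sided) = 0.15896
At α=0.1: p ≥ α → fail to reject H₀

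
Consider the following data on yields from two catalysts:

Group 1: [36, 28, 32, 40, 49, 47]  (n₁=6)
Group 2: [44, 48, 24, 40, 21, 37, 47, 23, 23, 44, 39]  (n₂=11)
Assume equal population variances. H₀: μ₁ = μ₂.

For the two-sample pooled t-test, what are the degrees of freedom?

degrees of freedom = 15

df = n₁ + n₂ − 2 = 6 + 11 − 2 = 15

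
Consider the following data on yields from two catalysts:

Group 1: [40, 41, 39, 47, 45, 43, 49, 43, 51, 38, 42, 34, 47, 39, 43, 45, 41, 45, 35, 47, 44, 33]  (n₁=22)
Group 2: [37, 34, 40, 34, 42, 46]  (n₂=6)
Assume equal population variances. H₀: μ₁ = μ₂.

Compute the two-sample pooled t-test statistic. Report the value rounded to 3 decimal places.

x̄₁=42.318, s₁=4.735, n₁=22
x̄₂=38.833, s₂=4.750, n₂=6
s_p² = [21·4.735² + 5·4.750²]/26 = 22.4464
SE = √(s_p²·(1/22+1/6)) = 2.1821
t = (42.318−38.833)/2.1821 = 1.5971
df = 26

test statistic = 1.597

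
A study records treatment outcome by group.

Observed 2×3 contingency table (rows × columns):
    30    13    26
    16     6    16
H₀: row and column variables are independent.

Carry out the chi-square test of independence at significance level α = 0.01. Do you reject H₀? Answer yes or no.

Row totals [69, 38], col totals [46, 19, 42], n=107
χ² = (30−29.66)²/29.66 + (13−12.25)²/12.25 + (26−27.08)²/27.08 + (16−16.34)²/16.34 + (6−6.75)²/6.75 + (16−14.92)²/14.92 = 0.2614
df = 2
p-value (upper-tail) = 0.87748
At α=0.01: p ≥ α → fail to reject H₀

reject H₀: no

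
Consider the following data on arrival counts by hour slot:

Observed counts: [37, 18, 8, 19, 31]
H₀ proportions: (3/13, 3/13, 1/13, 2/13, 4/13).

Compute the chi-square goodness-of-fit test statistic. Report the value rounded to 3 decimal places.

n = 113; E_i = n·p_i = [26.08, 26.08, 8.69, 17.38, 34.77]
χ² = (37−26.08)²/26.08 + (18−26.08)²/26.08 + (8−8.69)²/8.69 + (19−17.38)²/17.38 + (31−34.77)²/34.77 = 7.6910
df = 4

test statistic = 7.691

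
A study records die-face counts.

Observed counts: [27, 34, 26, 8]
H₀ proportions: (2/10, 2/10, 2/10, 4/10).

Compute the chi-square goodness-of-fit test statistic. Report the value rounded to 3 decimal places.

test statistic = 41.474

n = 95; E_i = n·p_i = [19.00, 19.00, 19.00, 38.00]
χ² = (27−19.00)²/19.00 + (34−19.00)²/19.00 + (26−19.00)²/19.00 + (8−38.00)²/38.00 = 41.4737
df = 3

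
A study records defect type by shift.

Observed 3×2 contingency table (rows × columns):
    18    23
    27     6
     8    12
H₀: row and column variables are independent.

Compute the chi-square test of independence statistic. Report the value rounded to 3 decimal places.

Row totals [41, 33, 20], col totals [53, 41], n=94
χ² = (18−23.12)²/23.12 + (23−17.88)²/17.88 + (27−18.61)²/18.61 + (6−14.39)²/14.39 + (8−11.28)²/11.28 + (12−8.72)²/8.72 = 13.4608
df = 2

test statistic = 13.461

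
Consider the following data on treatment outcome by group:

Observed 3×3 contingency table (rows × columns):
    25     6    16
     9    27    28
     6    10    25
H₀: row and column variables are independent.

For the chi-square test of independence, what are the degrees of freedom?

df = (r−1)(c−1) = (3−1)·(3−1) = 4

degrees of freedom = 4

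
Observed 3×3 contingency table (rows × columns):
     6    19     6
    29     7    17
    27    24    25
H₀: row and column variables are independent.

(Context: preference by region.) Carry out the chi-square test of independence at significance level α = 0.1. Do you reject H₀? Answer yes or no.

Row totals [31, 53, 76], col totals [62, 50, 48], n=160
χ² = (6−12.01)²/12.01 + (19−9.69)²/9.69 + (6−9.30)²/9.30 + (29−20.54)²/20.54 + (7−16.56)²/16.56 + (17−15.90)²/15.90 + (27−29.45)²/29.45 + (24−23.75)²/23.75 + (25−22.80)²/22.80 = 22.6352
df = 4
p-value (upper-tail) = 0.00015
At α=0.1: p < α → reject H₀

reject H₀: yes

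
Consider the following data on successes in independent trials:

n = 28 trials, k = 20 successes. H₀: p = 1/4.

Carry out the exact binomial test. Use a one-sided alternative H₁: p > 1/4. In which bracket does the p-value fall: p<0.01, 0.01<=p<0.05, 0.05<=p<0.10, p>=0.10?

p-value bracket: p<0.01

Exact binomial: n=28, k=20, p₀=1/4=0.2500
P(X≥20) from Σ C(n,i)·p₀^i·(1−p₀)^(n−i)
p-value (one-sided, H₁ greater) = 0.00000
→ bracket: p<0.01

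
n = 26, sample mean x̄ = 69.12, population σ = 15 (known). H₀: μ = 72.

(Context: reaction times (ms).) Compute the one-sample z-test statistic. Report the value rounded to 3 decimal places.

test statistic = -0.979

SE = σ/√n = 15/√26 = 2.9417
z = (x̄−μ₀)/SE = (69.12−72)/2.9417 = -0.9790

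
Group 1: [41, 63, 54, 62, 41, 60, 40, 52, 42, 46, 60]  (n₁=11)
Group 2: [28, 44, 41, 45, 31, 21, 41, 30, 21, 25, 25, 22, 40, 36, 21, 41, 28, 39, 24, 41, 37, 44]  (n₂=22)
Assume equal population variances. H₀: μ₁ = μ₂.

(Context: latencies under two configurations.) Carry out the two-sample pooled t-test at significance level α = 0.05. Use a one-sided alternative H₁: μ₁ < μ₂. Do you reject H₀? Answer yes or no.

reject H₀: no

x̄₁=51.000, s₁=9.295, n₁=11
x̄₂=32.955, s₂=8.666, n₂=22
s_p² = [10·9.295² + 21·8.666²]/31 = 78.7405
SE = √(s_p²·(1/11+1/22)) = 3.2768
t = (51.000−32.955)/3.2768 = 5.5071
df = 31
p-value (one-sided, H₁ less) = 1.00000
At α=0.05: p ≥ α → fail to reject H₀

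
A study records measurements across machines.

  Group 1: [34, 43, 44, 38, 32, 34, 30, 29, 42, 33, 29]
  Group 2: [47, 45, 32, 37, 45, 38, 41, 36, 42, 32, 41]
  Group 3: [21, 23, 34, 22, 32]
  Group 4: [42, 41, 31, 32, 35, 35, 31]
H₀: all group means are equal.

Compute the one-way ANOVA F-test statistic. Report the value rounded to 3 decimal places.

test statistic = 7.096

Group means [35.27, 39.64, 26.40, 35.29], grand mean 35.382
SSB = Σnᵢ(x̄ᵢ−x̄)² = 602.674; SSW = ΣΣ(x−x̄ᵢ)² = 849.356
MSB = 602.674/3 = 200.8912; MSW = 849.356/30 = 28.3119
F = MSB/MSW = 7.0957
df = (3, 30)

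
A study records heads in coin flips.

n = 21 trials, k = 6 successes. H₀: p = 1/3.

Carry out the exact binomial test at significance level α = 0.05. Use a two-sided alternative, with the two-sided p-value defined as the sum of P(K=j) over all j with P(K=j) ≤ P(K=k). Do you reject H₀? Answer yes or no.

Exact binomial: n=21, k=6, p₀=1/3=0.3333
P(X=j) = C(n,j)·p₀^j·(1−p₀)^(n−j); p = Σ P(X=j) over j with P(X=j) ≤ P(X=6)
p-value (two-sided) = 0.81787
At α=0.05: p ≥ α → fail to reject H₀

reject H₀: no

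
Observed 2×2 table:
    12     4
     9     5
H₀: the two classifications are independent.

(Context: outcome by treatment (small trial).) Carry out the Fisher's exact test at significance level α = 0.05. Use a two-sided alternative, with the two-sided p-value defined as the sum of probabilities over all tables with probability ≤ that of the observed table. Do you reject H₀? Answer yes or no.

reject H₀: no

Margins: r₁=16, r₂=14, c₁=21, c₂=9, n=30
p_obs = C(16,12)·C(14,9)/C(30,21); sum pmf over tables with pmf ≤ p_obs
p-value (two-sided) = 0.69439
At α=0.05: p ≥ α → fail to reject H₀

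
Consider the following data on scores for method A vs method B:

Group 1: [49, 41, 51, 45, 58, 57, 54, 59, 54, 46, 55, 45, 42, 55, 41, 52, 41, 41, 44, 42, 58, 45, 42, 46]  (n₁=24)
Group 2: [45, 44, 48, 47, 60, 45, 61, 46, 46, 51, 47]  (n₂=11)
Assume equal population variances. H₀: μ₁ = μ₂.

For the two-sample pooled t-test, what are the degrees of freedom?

df = n₁ + n₂ − 2 = 24 + 11 − 2 = 33

degrees of freedom = 33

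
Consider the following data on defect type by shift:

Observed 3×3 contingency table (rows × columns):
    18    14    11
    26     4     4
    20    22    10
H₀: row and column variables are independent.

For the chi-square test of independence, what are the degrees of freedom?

degrees of freedom = 4

df = (r−1)(c−1) = (3−1)·(3−1) = 4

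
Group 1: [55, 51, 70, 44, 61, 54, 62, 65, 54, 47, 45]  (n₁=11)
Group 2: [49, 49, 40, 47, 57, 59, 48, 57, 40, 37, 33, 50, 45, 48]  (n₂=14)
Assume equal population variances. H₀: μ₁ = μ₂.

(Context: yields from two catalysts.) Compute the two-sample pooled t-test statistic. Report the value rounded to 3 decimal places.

x̄₁=55.273, s₁=8.439, n₁=11
x̄₂=47.071, s₂=7.651, n₂=14
s_p² = [10·8.439² + 13·7.651²]/23 = 64.0483
SE = √(s_p²·(1/11+1/14)) = 3.2245
t = (55.273−47.071)/3.2245 = 2.5434
df = 23

test statistic = 2.543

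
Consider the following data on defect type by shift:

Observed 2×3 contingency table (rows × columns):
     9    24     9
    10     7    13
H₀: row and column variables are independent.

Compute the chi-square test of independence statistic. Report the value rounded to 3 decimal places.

test statistic = 8.334

Row totals [42, 30], col totals [19, 31, 22], n=72
χ² = (9−11.08)²/11.08 + (24−18.08)²/18.08 + (9−12.83)²/12.83 + (10−7.92)²/7.92 + (7−12.92)²/12.92 + (13−9.17)²/9.17 = 8.3340
df = 2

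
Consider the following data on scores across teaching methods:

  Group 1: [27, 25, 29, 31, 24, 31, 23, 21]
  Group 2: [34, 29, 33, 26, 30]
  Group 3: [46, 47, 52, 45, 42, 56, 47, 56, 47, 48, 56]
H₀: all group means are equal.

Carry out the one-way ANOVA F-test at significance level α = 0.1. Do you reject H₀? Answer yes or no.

reject H₀: yes

Group means [26.38, 30.40, 49.27], grand mean 37.708
SSB = Σnᵢ(x̄ᵢ−x̄)² = 2765.702; SSW = ΣΣ(x−x̄ᵢ)² = 381.257
MSB = 2765.702/2 = 1382.8508; MSW = 381.257/21 = 18.1551
F = MSB/MSW = 76.1688
df = (2, 21)
p-value (upper-tail) = 0.00000
At α=0.1: p < α → reject H₀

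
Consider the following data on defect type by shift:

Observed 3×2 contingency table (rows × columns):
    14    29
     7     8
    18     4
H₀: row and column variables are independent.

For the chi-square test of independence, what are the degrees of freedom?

df = (r−1)(c−1) = (3−1)·(2−1) = 2

degrees of freedom = 2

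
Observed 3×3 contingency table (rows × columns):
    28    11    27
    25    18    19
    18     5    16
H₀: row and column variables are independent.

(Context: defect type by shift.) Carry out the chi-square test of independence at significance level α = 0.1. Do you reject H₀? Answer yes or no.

reject H₀: no

Row totals [66, 62, 39], col totals [71, 34, 62], n=167
χ² = (28−28.06)²/28.06 + (11−13.44)²/13.44 + (27−24.50)²/24.50 + (25−26.36)²/26.36 + (18−12.62)²/12.62 + (19−23.02)²/23.02 + (18−16.58)²/16.58 + (5−7.94)²/7.94 + (16−14.48)²/14.48 = 5.1287
df = 4
p-value (upper-tail) = 0.27435
At α=0.1: p ≥ α → fail to reject H₀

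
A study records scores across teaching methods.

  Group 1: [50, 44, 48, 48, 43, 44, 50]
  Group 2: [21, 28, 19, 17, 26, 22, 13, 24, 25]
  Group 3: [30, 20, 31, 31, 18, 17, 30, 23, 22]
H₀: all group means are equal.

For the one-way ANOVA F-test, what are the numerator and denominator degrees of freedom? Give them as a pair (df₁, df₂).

degrees of freedom = [2, 22]

k = 3 groups, N = 25 total
df = (k−1, N−k) = (3−1, 25−3) = (2, 22)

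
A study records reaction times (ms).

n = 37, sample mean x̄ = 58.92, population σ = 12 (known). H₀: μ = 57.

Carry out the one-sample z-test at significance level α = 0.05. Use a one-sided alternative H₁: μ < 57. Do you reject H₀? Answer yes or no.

reject H₀: no

SE = σ/√n = 12/√37 = 1.9728
z = (x̄−μ₀)/SE = (58.92−57)/1.9728 = 0.9732
p-value (one-sided, H₁ less) = 0.83478
At α=0.05: p ≥ α → fail to reject H₀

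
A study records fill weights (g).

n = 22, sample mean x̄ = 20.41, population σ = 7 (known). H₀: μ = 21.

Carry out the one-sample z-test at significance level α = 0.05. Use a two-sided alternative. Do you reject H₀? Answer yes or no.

SE = σ/√n = 7/√22 = 1.4924
z = (x̄−μ₀)/SE = (20.41−21)/1.4924 = -0.3953
p-value (two-sided) = 0.69260
At α=0.05: p ≥ α → fail to reject H₀

reject H₀: no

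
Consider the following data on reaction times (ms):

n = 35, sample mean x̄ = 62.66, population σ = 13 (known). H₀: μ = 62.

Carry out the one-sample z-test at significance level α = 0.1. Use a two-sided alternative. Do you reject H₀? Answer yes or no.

reject H₀: no

SE = σ/√n = 13/√35 = 2.1974
z = (x̄−μ₀)/SE = (62.66−62)/2.1974 = 0.3004
p-value (two-sided) = 0.76391
At α=0.1: p ≥ α → fail to reject H₀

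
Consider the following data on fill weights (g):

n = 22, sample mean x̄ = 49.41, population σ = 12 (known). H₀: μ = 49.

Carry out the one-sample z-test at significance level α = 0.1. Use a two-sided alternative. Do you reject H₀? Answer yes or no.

reject H₀: no

SE = σ/√n = 12/√22 = 2.5584
z = (x̄−μ₀)/SE = (49.41−49)/2.5584 = 0.1603
p-value (two-sided) = 0.87268
At α=0.1: p ≥ α → fail to reject H₀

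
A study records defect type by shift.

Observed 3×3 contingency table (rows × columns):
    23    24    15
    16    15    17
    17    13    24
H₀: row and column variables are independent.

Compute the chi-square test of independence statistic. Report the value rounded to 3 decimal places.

Row totals [62, 48, 54], col totals [56, 52, 56], n=164
χ² = (23−21.17)²/21.17 + (24−19.66)²/19.66 + (15−21.17)²/21.17 + (16−16.39)²/16.39 + (15−15.22)²/15.22 + (17−16.39)²/16.39 + (17−18.44)²/18.44 + (13−17.12)²/17.12 + (24−18.44)²/18.44 = 5.7323
df = 4

test statistic = 5.732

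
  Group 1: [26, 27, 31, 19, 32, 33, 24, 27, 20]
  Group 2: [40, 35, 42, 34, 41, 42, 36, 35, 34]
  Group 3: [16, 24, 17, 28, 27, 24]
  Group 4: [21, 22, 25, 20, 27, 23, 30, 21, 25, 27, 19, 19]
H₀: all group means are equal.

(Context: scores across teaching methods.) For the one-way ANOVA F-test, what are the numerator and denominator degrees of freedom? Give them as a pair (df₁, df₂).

k = 4 groups, N = 36 total
df = (k−1, N−k) = (4−1, 36−4) = (3, 32)

degrees of freedom = [3, 32]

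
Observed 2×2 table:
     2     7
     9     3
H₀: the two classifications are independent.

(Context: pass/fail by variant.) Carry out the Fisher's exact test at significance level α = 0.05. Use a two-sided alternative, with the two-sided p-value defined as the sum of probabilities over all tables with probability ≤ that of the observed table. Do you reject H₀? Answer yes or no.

Margins: r₁=9, r₂=12, c₁=11, c₂=10, n=21
p_obs = C(9,2)·C(12,9)/C(21,11); sum pmf over tables with pmf ≤ p_obs
p-value (two-sided) = 0.02997
At α=0.05: p < α → reject H₀

reject H₀: yes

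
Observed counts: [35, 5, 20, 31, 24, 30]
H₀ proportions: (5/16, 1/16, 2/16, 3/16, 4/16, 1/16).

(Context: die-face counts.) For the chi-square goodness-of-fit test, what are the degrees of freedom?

df = k − 1 = 6 − 1 = 5

degrees of freedom = 5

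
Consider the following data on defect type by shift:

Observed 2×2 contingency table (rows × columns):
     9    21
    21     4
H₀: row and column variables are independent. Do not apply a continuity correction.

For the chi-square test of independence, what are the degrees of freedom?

df = (r−1)(c−1) = (2−1)·(2−1) = 1

degrees of freedom = 1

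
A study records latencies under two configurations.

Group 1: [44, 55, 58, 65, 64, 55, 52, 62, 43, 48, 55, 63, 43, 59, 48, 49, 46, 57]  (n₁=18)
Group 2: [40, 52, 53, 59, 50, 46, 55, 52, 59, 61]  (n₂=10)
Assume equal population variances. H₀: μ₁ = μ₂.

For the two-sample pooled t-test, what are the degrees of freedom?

degrees of freedom = 26

df = n₁ + n₂ − 2 = 18 + 10 − 2 = 26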